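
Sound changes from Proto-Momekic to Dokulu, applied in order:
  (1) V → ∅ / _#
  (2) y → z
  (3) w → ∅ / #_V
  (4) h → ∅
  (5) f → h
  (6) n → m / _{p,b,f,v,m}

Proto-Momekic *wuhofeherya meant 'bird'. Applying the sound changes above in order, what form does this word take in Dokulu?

Dokulu: *wuhofeherya
  wuhofeherya → wuhofehery   [apocope]
  wuhofehery → wuhofeherz   [unconditioned shift]
  wuhofeherz → uhofeherz   [glide loss]
  uhofeherz → uofeerz   [h-loss]
  uofeerz → uoheerz   [unconditioned shift]
  uoheerz (rule 6 does not apply)
  giving Dokulu uoheerz.

uoheerz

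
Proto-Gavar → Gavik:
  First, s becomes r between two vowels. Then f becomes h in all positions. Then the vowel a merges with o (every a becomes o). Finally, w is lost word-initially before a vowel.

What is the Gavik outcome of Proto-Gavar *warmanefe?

Gavik: *warmanefe
  warmanefe (rule 1 does not apply)
  warmanefe → warmanehe   [unconditioned shift]
  warmanehe → wormonehe   [vowel merger]
  wormonehe → ormonehe   [glide loss]
  giving Gavik ormonehe.

ormonehe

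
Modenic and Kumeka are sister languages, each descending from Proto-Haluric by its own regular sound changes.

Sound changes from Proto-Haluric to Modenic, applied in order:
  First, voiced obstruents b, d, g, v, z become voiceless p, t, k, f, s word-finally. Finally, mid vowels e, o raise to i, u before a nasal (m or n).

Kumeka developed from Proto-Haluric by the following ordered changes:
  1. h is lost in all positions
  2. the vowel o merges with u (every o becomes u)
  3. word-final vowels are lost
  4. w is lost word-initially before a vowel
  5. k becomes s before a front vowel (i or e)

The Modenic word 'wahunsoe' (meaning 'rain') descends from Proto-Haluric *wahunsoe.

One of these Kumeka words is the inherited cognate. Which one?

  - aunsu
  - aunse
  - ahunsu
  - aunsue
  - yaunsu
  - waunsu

aunsu

Kumeka: *wahunsoe
  wahunsoe → waunsoe   [h-loss]
  waunsoe → waunsue   [vowel merger]
  waunsue → waunsu   [apocope]
  waunsu → aunsu   [glide loss]
  aunsu (rule 5 does not apply)
  giving Kumeka aunsu.
Only 'aunsu' matches the regular Kumeka development of *wahunsoe.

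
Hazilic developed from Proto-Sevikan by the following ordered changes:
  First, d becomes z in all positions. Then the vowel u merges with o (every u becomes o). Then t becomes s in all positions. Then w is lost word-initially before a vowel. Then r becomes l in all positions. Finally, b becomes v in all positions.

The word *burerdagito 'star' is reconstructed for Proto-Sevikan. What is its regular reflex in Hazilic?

Hazilic: start from *burerdagito.
  rule 1 (unconditioned shift): burerdagito → burerzagito
  rule 2 (vowel merger): burerzagito → borerzagito
  rule 3 (unconditioned shift): borerzagito → borerzagiso
  rule 4: no change — borerzagiso
  rule 5 (unconditioned shift): borerzagiso → bolelzagiso
  rule 6 (unconditioned shift): bolelzagiso → volelzagiso
  ⇒ Hazilic volelzagiso

volelzagiso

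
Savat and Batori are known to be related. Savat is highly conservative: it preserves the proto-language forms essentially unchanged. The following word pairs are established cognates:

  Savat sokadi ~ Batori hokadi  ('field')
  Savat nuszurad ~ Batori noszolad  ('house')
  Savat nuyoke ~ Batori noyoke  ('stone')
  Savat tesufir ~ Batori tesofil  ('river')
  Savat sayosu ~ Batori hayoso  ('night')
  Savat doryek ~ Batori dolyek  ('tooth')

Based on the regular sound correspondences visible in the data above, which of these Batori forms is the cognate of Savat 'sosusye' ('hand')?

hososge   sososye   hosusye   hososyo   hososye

sokadi ~ hokadi — Savat s corresponds to Batori h word-initially before a back vowel.
nuszurad ~ noszolad, nuyoke ~ noyoke — Savat u corresponds to Batori o after a consonant, before a consonant other than r, m, n, p, b, f, v.
Applying these to Savat 'sosusye':
  sosusye → hosusye   (s→h word-initially before a back vowel)
  hosusye → hososye   (u→o after a consonant, before a consonant other than r, m, n, p, b, f, v)
So the Batori cognate is 'hososye'.

hososye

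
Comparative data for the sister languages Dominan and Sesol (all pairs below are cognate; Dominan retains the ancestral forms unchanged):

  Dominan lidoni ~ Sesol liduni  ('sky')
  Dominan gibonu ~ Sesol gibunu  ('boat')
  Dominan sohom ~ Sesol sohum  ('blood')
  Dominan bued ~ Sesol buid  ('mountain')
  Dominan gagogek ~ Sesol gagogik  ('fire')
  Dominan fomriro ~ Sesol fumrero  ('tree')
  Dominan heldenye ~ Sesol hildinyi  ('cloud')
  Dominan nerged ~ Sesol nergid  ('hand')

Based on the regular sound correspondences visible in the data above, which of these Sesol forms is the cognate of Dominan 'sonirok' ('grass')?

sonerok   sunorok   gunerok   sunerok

sunerok

lidoni ~ liduni, gibonu ~ gibunu — Dominan o corresponds to Sesol u after a consonant, before a nasal.
fomriro ~ fumrero — Dominan i corresponds to Sesol e after a consonant, before r.
Applying these to Dominan 'sonirok':
  sonirok → sunirok   (o→u after a consonant, before a nasal)
  sunirok → sunerok   (i→e after a consonant, before r)
So the Sesol cognate is 'sunerok'.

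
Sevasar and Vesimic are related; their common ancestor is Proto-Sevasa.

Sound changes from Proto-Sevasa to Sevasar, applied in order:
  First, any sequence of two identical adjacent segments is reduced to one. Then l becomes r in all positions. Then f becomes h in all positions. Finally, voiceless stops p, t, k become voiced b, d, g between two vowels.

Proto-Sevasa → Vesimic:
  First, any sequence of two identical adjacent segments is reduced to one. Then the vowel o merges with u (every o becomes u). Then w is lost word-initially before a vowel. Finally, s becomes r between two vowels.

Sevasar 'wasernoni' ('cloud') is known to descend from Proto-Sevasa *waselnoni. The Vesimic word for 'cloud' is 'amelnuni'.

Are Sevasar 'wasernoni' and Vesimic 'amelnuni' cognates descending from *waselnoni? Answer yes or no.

Derive the expected Vesimic reflex of *waselnoni:
Vesimic: start from *waselnoni.
  rule 1: no change — waselnoni
  rule 2 (vowel merger): waselnoni → waselnuni
  rule 3 (glide loss): waselnuni → aselnuni
  rule 4 (rhotacism): aselnuni → arelnuni
  ⇒ Vesimic arelnuni
The regular Vesimic reflex would be 'arelnuni', but the attested form is 'amelnuni'. The correspondence is irregular, so they are not cognates (the Vesimic form has a different source).

no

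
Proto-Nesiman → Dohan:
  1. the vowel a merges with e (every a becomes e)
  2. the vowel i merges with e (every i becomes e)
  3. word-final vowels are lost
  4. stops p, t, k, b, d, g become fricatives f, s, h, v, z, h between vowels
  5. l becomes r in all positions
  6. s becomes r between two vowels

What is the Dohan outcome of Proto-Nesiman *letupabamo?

Dohan: *letupabamo
  letupabamo → letupebemo   [vowel merger]
  letupebemo (rule 2 does not apply)
  letupebemo → letupebem   [apocope]
  letupebem → lesufevem   [intervocalic lenition]
  lesufevem → resufevem   [unconditioned shift]
  resufevem → rerufevem   [rhotacism]
  giving Dohan rerufevem.

rerufevem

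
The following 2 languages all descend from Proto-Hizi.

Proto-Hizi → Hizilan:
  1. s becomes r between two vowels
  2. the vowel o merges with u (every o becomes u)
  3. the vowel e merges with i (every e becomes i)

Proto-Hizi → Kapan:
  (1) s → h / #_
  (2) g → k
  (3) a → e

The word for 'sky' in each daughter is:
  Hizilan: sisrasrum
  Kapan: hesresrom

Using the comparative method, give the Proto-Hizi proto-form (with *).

Position 8: Hizilan has u, Kapan has o. Kapan preserves o here (none of its changes turn any other segment into o), so the proto-segment is *o.
Position 2: Hizilan has i, Kapan has e. Taking the neighbouring segments as reconstructed: Hizilan i could go back to *e or *i; Kapan e could go back to *a or *e — the one source consistent with every daughter is *e.
Verify the candidate proto-form against each daughter:
Hizilan: start from *sesrasrom.
  rule 1: no change — sesrasrom
  rule 2 (vowel merger): sesrasrom → sesrasrum
  rule 3 (vowel merger): sesrasrum → sisrasrum
  ⇒ Hizilan sisrasrum
Kapan: start from *sesrasrom.
  rule 1 (debuccalisation): sesrasrom → hesrasrom
  rule 2: no change — hesrasrom
  rule 3 (vowel merger): hesrasrom → hesresrom
  ⇒ Kapan hesresrom
*sesrasrom is the unique common source.

*sesrasrom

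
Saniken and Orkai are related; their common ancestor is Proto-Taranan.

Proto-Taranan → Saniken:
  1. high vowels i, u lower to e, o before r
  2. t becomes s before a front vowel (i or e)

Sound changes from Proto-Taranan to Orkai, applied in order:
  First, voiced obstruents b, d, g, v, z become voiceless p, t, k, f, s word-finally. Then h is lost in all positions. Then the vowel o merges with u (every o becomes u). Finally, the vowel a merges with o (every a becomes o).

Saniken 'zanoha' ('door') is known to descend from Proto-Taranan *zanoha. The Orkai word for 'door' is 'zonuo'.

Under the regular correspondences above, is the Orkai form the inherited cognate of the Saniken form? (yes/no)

Derive the expected Orkai reflex of *zanoha:
Orkai: *zanoha
  zanoha (rule 1 does not apply)
  zanoha → zanoa   [h-loss]
  zanoa → zanua   [vowel merger]
  zanua → zonuo   [vowel merger]
  giving Orkai zonuo.
Orkai 'zonuo' matches the regular reflex exactly, so the pair is cognate.

yes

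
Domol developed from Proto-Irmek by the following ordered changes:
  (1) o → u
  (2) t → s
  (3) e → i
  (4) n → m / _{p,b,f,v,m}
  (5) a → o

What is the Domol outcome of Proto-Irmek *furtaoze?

Domol: start from *furtaoze.
  rule 1 (vowel merger): furtaoze → furtauze
  rule 2 (unconditioned shift): furtauze → fursauze
  rule 3 (vowel merger): fursauze → fursauzi
  rule 4: no change — fursauzi
  rule 5 (vowel merger): fursauzi → fursouzi
  ⇒ Domol fursouzi

fursouzi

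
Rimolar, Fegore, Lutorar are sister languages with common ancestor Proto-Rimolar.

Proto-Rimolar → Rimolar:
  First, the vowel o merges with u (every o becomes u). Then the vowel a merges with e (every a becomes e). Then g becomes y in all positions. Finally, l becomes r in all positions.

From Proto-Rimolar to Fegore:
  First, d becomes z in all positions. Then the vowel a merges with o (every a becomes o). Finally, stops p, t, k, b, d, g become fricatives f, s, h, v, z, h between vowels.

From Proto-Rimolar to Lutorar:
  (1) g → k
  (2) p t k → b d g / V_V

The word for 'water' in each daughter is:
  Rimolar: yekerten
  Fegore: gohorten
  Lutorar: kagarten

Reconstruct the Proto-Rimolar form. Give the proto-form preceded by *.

Position 2: Rimolar has e, Fegore has o, Lutorar has a. Lutorar preserves a here (none of its changes turn any other segment into a), so the proto-segment is *a.
Position 1: Rimolar has y, Fegore has g, Lutorar has k. Fegore preserves g here (none of its changes turn any other segment into g), so the proto-segment is *g.
Continuing position by position gives *gakarten; check it forward:
Rimolar: start from *gakarten.
  rule 1: no change — gakarten
  rule 2 (vowel merger): gakarten → gekerten
  rule 3 (unconditioned shift): gekerten → yekerten
  rule 4: no change — yekerten
  ⇒ Rimolar yekerten
Fegore: start from *gakarten.
  rule 1: no change — gakarten
  rule 2 (vowel merger): gakarten → gokorten
  rule 3 (intervocalic lenition): gokorten → gohorten
  ⇒ Fegore gohorten
Lutorar: *gakarten
  gakarten → kakarten   [unconditioned shift]
  kakarten → kagarten   [intervocalic voicing]
  giving Lutorar kagarten.
Only *gakarten yields all of Rimolar yekerten, Fegore gohorten, Lutorar kagarten.

*gakarten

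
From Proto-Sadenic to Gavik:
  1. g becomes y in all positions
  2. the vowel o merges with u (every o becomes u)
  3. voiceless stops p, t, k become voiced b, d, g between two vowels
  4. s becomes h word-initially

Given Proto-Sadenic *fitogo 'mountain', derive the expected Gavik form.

fiduyu

Gavik: *fitogo
  fitogo → fitoyo   [unconditioned shift]
  fitoyo → fituyu   [vowel merger]
  fituyu → fiduyu   [intervocalic voicing]
  fiduyu (rule 4 does not apply)
  giving Gavik fiduyu.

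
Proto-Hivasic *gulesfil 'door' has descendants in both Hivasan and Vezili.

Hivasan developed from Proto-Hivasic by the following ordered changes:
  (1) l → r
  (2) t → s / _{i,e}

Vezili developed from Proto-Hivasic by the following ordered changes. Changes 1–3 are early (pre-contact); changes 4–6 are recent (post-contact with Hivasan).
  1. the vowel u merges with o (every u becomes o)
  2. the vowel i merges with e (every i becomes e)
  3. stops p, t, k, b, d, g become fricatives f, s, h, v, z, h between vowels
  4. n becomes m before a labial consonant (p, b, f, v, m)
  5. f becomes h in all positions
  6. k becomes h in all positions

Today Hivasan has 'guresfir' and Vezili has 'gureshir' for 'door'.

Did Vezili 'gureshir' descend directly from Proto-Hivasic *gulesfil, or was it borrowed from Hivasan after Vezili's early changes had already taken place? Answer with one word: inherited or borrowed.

borrowed

If inherited, *gulesfil would pass through all of Vezili's changes:
Vezili: *gulesfil
  gulesfil → golesfil   [vowel merger]
  golesfil → golesfel   [vowel merger]
  golesfel (rule 3 does not apply)
  golesfel (rule 4 does not apply)
  golesfel → goleshel   [unconditioned shift]
  goleshel (rule 6 does not apply)
  giving Vezili goleshel.
If borrowed from Hivasan 'guresfir' after the early changes, it would undergo only the recent ones:
  rule 4 (nasal place assimilation): no change (guresfir)
  rule 5 (unconditioned shift): guresfir → gureshir
  rule 6 (unconditioned shift): no change (gureshir)
  ⇒ as a loan: gureshir
Vezili 'gureshir' matches the loan outcome 'gureshir', not the inherited 'goleshel' — it skipped the early Vezili changes, so it was borrowed from Hivasan.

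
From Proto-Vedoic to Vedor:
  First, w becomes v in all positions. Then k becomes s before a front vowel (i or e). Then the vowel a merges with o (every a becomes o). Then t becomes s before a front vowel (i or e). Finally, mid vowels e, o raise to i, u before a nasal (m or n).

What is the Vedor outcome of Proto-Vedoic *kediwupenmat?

sedivupinmot

Vedor: start from *kediwupenmat.
  rule 1 (unconditioned shift): kediwupenmat → kedivupenmat
  rule 2 (palatalisation): kedivupenmat → sedivupenmat
  rule 3 (vowel merger): sedivupenmat → sedivupenmot
  rule 4: no change — sedivupenmot
  rule 5 (pre-nasal raising): sedivupenmot → sedivupinmot
  ⇒ Vedor sedivupinmot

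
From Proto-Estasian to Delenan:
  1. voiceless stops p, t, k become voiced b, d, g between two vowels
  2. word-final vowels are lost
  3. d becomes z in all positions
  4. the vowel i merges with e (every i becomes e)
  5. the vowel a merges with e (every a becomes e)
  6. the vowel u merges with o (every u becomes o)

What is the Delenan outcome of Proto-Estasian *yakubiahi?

yegobeeh

Delenan: *yakubiahi > yagubiahi > yagubiah > yagubeah > yegubeeh > yegobeeh  (by intervocalic voicing, apocope, vowel merger, vowel merger, vowel merger)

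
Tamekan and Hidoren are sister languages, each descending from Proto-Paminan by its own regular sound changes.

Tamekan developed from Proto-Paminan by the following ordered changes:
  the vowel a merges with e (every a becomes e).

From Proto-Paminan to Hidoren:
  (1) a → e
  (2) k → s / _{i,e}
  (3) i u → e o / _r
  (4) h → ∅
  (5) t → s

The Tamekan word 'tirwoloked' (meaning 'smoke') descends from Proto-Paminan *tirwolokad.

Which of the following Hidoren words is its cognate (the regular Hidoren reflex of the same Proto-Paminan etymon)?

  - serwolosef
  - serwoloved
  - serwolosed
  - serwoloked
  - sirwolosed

serwolosed

Hidoren: *tirwolokad > tirwoloked > tirwolosed > terwolosed > serwolosed  (by vowel merger, palatalisation, pre-rhotic lowering, unconditioned shift)
Among the options, 'serwolosed' alone shows every Hidoren change applied in order.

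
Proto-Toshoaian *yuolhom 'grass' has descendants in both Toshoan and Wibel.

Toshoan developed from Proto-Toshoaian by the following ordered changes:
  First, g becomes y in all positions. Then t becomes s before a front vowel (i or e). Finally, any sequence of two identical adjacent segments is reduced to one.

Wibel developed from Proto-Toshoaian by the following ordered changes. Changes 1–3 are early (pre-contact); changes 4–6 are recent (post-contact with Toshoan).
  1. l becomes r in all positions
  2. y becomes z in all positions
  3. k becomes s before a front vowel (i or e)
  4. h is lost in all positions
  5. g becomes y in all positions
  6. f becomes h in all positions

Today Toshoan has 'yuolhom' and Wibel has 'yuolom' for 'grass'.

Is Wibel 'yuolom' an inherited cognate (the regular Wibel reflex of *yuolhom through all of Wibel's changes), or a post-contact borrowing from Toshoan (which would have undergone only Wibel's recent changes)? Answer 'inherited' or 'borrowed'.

If inherited, *yuolhom would pass through all of Wibel's changes:
Wibel: *yuolhom
  yuolhom → yuorhom   [unconditioned shift]
  yuorhom → zuorhom   [unconditioned shift]
  zuorhom (rule 3 does not apply)
  zuorhom → zuorom   [h-loss]
  zuorom (rule 5 does not apply)
  zuorom (rule 6 does not apply)
  giving Wibel zuorom.
If borrowed from Toshoan 'yuolhom' after the early changes, it would undergo only the recent ones:
  rule 4 (h-loss): yuolhom → yuolom
  rule 5 (unconditioned shift): no change (yuolom)
  rule 6 (unconditioned shift): no change (yuolom)
  ⇒ as a loan: yuolom
Wibel 'yuolom' matches the loan outcome 'yuolom', not the inherited 'zuorom' — it skipped the early Wibel changes, so it was borrowed from Toshoan.

borrowed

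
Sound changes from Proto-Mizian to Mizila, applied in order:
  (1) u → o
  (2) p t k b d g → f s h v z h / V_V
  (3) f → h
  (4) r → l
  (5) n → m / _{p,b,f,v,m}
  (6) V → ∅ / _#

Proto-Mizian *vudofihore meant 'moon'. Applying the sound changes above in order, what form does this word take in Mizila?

vozohihol

Mizila: *vudofihore > vodofihore > vozofihore > vozohihore > vozohihole > vozohihol  (by vowel merger, intervocalic lenition, unconditioned shift, unconditioned shift, apocope)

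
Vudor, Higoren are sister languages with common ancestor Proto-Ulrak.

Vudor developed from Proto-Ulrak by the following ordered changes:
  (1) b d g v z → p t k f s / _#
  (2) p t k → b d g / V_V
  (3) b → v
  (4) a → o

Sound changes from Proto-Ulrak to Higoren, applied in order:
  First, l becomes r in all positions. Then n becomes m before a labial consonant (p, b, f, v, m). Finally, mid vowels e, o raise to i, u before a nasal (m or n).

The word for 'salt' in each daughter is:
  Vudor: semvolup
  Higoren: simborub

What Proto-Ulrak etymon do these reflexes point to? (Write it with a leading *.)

Position 8: Vudor has p, Higoren has b. Higoren preserves b here (none of its changes turn any other segment into b), so the proto-segment is *b.
Position 2: Vudor has e, Higoren has i. Vudor preserves e here (none of its changes turn any other segment into e), so the proto-segment is *e.
This points to *sembolub. Verify forward in each daughter:
Vudor: start from *sembolub.
  rule 1 (final devoicing): sembolub → sembolup
  rule 2: no change — sembolup
  rule 3 (unconditioned shift): sembolup → semvolup
  rule 4: no change — semvolup
  ⇒ Vudor semvolup
Higoren: *sembolub
  sembolub → semborub   [unconditioned shift]
  semborub (rule 2 does not apply)
  semborub → simborub   [pre-nasal raising]
  giving Higoren simborub.
*sembolub is the unique common source.

*sembolub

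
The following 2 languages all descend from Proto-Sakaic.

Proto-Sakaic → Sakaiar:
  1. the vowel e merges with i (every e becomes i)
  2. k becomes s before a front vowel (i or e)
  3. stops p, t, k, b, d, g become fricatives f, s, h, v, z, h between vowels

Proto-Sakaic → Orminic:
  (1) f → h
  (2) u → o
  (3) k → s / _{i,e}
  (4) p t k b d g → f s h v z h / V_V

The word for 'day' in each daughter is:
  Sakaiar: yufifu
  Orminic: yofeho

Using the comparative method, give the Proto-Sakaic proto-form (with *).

*yupefu

Position 2: Sakaiar has u, Orminic has o. Sakaiar preserves u here (none of its changes turn any other segment into u), so the proto-segment is *u.
Position 5: Sakaiar has f, Orminic has h. Taking the neighbouring segments as reconstructed: Sakaiar f could go back to *p or *f; Orminic h could go back to *k or *g or *f or *h — the one source consistent with every daughter is *f.
Position 3: Sakaiar has f, Orminic has f. In Orminic, f can only continue *p, so the proto-segment is *p.
This points to *yupefu. Verify forward in each daughter:
Sakaiar: start from *yupefu.
  rule 1 (vowel merger): yupefu → yupifu
  rule 2: no change — yupifu
  rule 3 (intervocalic lenition): yupifu → yufifu
  ⇒ Sakaiar yufifu
Orminic: *yupefu
  yupefu → yupehu   [unconditioned shift]
  yupehu → yopeho   [vowel merger]
  yopeho (rule 3 does not apply)
  yopeho → yofeho   [intervocalic lenition]
  giving Orminic yofeho.
*yupefu is the unique common source.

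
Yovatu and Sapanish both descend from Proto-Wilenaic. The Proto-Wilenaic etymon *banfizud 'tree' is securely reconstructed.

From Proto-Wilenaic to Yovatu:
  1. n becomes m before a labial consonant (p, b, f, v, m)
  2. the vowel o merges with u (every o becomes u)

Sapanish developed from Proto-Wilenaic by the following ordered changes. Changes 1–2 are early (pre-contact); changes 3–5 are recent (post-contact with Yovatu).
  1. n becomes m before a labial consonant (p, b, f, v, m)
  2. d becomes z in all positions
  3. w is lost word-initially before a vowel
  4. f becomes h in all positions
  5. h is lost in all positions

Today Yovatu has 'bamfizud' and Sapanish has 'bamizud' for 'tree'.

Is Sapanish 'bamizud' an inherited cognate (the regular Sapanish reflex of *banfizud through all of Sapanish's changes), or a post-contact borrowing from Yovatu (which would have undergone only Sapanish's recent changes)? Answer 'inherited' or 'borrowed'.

borrowed

If inherited, *banfizud would pass through all of Sapanish's changes:
Sapanish: *banfizud
  banfizud → bamfizud   [nasal place assimilation]
  bamfizud → bamfizuz   [unconditioned shift]
  bamfizuz (rule 3 does not apply)
  bamfizuz → bamhizuz   [unconditioned shift]
  bamhizuz → bamizuz   [h-loss]
  giving Sapanish bamizuz.
If borrowed from Yovatu 'bamfizud' after the early changes, it would undergo only the recent ones:
  rule 3 (glide loss): no change (bamfizud)
  rule 4 (unconditioned shift): bamfizud → bamhizud
  rule 5 (h-loss): bamhizud → bamizud
  ⇒ as a loan: bamizud
Sapanish 'bamizud' matches the loan outcome 'bamizud', not the inherited 'bamizuz' — it skipped the early Sapanish changes, so it was borrowed from Yovatu.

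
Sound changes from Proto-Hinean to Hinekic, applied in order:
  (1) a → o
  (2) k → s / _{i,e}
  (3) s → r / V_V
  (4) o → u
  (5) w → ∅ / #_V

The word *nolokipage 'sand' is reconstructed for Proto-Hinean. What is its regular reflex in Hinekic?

nuluripuge

Hinekic: *nolokipage > nolokipoge > nolosipoge > noloripoge > nuluripuge  (by vowel merger, palatalisation, rhotacism, vowel merger)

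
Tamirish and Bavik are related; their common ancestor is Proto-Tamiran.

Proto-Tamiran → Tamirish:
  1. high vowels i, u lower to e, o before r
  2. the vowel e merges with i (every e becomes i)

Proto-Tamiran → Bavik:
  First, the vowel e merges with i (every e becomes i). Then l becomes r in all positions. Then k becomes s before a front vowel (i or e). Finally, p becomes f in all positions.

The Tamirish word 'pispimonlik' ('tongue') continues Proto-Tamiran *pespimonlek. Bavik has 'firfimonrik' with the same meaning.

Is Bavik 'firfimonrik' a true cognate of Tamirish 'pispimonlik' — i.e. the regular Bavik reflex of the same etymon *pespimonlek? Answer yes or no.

no

Derive the expected Bavik reflex of *pespimonlek:
Bavik: *pespimonlek
  pespimonlek → pispimonlik   [vowel merger]
  pispimonlik → pispimonrik   [unconditioned shift]
  pispimonrik (rule 3 does not apply)
  pispimonrik → fisfimonrik   [unconditioned shift]
  giving Bavik fisfimonrik.
The regular Bavik reflex would be 'fisfimonrik', but the attested form is 'firfimonrik'. The correspondence is irregular, so they are not cognates (the Bavik form has a different source).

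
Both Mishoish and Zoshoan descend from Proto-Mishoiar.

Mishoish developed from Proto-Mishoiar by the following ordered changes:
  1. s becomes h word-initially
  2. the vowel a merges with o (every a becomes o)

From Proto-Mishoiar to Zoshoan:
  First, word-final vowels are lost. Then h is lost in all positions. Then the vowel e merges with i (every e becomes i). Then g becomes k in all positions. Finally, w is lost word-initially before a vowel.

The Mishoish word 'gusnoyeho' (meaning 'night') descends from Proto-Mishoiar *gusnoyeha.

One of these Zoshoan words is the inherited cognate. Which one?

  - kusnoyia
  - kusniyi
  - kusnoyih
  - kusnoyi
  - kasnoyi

kusnoyi

Zoshoan: *gusnoyeha
  gusnoyeha → gusnoyeh   [apocope]
  gusnoyeh → gusnoye   [h-loss]
  gusnoye → gusnoyi   [vowel merger]
  gusnoyi → kusnoyi   [unconditioned shift]
  kusnoyi (rule 5 does not apply)
  giving Zoshoan kusnoyi.
The other candidates each miss or misapply at least one Zoshoan change.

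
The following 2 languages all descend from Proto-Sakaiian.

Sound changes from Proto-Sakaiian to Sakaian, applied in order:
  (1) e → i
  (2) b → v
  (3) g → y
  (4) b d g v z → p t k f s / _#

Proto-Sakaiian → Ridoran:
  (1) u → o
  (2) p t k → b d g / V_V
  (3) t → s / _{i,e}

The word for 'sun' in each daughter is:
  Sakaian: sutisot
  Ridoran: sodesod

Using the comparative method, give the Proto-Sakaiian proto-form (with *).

*sutesod

Position 4: Sakaian has i, Ridoran has e. Ridoran preserves e here (none of its changes turn any other segment into e), so the proto-segment is *e.
Position 7: Sakaian has t, Ridoran has d. Taking the neighbouring segments as reconstructed: Sakaian t could go back to *t or *d; Ridoran d can only go back to *d — the one source consistent with every daughter is *d.
Continuing position by position gives *sutesod; check it forward:
Sakaian: start from *sutesod.
  rule 1 (vowel merger): sutesod → sutisod
  rule 2: no change — sutisod
  rule 3: no change — sutisod
  rule 4 (final devoicing): sutisod → sutisot
  ⇒ Sakaian sutisot
Ridoran: *sutesod > sotesod > sodesod  (by vowel merger, intervocalic voicing)
Only *sutesod yields all of Sakaian sutisot, Ridoran sodesod.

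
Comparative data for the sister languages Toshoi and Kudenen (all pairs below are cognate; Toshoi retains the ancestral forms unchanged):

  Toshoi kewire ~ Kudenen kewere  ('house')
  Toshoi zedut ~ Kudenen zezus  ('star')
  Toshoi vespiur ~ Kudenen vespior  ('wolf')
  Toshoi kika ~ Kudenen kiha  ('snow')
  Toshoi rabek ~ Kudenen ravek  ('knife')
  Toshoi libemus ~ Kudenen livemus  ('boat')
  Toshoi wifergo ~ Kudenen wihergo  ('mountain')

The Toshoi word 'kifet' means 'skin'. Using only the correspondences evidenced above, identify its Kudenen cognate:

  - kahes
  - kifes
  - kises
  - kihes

kihes

wifergo ~ wihergo — Toshoi f corresponds to Kudenen h between vowels (before a front vowel).
zedut ~ zezus — Toshoi t corresponds to Kudenen s word-finally.
Applying these to Toshoi 'kifet':
  kifet → kihet   (f→h between vowels (before a front vowel))
  kihet → kihes   (t→s word-finally)
So the Kudenen cognate is 'kihes'.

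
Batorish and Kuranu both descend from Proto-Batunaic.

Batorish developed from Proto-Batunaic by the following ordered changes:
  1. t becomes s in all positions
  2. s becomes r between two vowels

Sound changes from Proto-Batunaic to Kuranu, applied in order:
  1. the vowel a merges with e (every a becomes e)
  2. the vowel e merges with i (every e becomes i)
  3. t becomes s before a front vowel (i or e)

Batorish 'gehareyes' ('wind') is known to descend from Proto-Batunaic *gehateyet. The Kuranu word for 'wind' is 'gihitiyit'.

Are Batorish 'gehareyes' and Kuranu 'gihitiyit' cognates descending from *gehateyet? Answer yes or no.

Derive the expected Kuranu reflex of *gehateyet:
Kuranu: *gehateyet > geheteyet > gihitiyit > gihisiyit  (by vowel merger, vowel merger, palatalisation)
The regular Kuranu reflex would be 'gihisiyit', but the attested form is 'gihitiyit'. The correspondence is irregular, so they are not cognates (the Kuranu form has a different source).

no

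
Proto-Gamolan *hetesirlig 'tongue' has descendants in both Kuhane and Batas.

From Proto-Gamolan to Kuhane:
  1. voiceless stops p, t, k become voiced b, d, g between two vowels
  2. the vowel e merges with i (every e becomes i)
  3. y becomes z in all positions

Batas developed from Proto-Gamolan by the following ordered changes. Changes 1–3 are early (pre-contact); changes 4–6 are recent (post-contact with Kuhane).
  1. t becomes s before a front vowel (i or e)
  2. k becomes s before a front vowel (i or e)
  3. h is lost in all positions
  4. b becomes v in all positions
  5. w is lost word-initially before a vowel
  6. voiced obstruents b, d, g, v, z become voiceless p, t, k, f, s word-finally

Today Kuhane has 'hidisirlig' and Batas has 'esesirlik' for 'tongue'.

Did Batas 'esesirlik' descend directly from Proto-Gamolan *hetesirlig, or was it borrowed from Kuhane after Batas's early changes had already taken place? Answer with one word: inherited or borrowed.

If inherited, *hetesirlig would pass through all of Batas's changes:
Batas: start from *hetesirlig.
  rule 1 (palatalisation): hetesirlig → hesesirlig
  rule 2: no change — hesesirlig
  rule 3 (h-loss): hesesirlig → esesirlig
  rule 4: no change — esesirlig
  rule 5: no change — esesirlig
  rule 6 (final devoicing): esesirlig → esesirlik
  ⇒ Batas esesirlik
If borrowed from Kuhane 'hidisirlig' after the early changes, it would undergo only the recent ones:
  rule 4 (unconditioned shift): no change (hidisirlig)
  rule 5 (glide loss): no change (hidisirlig)
  rule 6 (final devoicing): hidisirlig → hidisirlik
  ⇒ as a loan: hidisirlik
Batas 'esesirlik' matches the inherited outcome exactly, so it is an inherited cognate, not a loan.

inherited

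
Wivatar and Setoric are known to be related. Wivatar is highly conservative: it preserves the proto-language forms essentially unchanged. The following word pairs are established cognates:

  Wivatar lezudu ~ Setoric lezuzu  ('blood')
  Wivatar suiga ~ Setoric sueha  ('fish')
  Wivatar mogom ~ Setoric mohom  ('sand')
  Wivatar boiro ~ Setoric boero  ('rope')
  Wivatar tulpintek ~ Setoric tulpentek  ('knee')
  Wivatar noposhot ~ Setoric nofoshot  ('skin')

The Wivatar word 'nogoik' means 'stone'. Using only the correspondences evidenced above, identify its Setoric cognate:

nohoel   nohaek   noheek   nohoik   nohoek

nohoek

mogom ~ mohom — Wivatar g corresponds to Setoric h between vowels (before a back vowel).
suiga ~ sueha — Wivatar i corresponds to Setoric e after a vowel, before a consonant other than r, m, n, p, b, f, v.
Applying these to Wivatar 'nogoik':
  nogoik → nohoik   (g→h between vowels (before a back vowel))
  nohoik → nohoek   (i→e after a vowel, before a consonant other than r, m, n, p, b, f, v)
So the Setoric cognate is 'nohoek'.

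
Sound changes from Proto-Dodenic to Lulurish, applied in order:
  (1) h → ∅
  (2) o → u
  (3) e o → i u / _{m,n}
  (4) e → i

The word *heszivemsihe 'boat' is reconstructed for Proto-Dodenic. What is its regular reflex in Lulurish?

Lulurish: *heszivemsihe > eszivemsie > eszivimsie > iszivimsii  (by h-loss, pre-nasal raising, vowel merger)

iszivimsii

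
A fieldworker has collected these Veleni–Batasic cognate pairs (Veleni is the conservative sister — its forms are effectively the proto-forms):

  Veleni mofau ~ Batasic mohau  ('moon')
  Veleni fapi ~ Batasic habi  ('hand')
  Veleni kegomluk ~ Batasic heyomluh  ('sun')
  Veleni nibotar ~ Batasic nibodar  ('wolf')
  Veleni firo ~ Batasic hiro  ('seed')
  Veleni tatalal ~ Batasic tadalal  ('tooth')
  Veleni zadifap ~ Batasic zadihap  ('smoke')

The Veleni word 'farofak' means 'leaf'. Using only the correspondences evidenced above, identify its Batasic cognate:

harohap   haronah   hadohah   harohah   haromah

fapi ~ habi — Veleni f corresponds to Batasic h word-initially before a back vowel.
mofau ~ mohau, zadifap ~ zadihap — Veleni f corresponds to Batasic h between vowels (before a back vowel).
kegomluk ~ heyomluh — Veleni k corresponds to Batasic h word-finally.
Applying these to Veleni 'farofak':
  farofak → harofak   (f→h word-initially before a back vowel)
  harofak → harohak   (f→h between vowels (before a back vowel))
  harohak → harohah   (k→h word-finally)
So the Batasic cognate is 'harohah'.

harohah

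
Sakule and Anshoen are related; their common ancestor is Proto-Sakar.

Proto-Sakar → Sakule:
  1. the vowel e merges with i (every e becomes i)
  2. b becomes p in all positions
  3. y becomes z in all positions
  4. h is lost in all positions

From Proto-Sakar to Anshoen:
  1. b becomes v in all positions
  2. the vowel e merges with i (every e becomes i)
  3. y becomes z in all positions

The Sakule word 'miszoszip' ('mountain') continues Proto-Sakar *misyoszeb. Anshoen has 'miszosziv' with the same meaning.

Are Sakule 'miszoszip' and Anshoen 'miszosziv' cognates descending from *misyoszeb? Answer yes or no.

yes

Derive the expected Anshoen reflex of *misyoszeb:
Anshoen: *misyoszeb
  misyoszeb → misyoszev   [unconditioned shift]
  misyoszev → misyosziv   [vowel merger]
  misyosziv → miszosziv   [unconditioned shift]
  giving Anshoen miszosziv.
Anshoen 'miszosziv' matches the regular reflex exactly, so the pair is cognate.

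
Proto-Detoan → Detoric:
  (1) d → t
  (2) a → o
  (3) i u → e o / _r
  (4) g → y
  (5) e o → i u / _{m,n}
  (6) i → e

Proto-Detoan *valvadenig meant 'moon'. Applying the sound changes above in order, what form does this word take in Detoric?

volvoteney

Detoric: *valvadenig
  valvadenig → valvatenig   [unconditioned shift]
  valvatenig → volvotenig   [vowel merger]
  volvotenig (rule 3 does not apply)
  volvotenig → volvoteniy   [unconditioned shift]
  volvoteniy → volvotiniy   [pre-nasal raising]
  volvotiniy → volvoteney   [vowel merger]
  giving Detoric volvoteney.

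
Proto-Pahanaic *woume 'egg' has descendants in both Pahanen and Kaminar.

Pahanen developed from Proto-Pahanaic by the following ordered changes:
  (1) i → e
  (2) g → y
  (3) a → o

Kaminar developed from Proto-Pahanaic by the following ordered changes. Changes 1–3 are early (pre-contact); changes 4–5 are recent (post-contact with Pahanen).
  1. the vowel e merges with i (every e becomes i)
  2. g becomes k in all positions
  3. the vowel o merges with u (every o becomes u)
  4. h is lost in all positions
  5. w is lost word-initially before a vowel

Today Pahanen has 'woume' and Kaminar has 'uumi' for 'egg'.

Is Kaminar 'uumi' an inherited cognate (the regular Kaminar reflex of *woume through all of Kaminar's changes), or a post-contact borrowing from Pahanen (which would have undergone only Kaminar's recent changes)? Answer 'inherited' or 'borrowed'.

inherited

If inherited, *woume would pass through all of Kaminar's changes:
Kaminar: start from *woume.
  rule 1 (vowel merger): woume → woumi
  rule 2: no change — woumi
  rule 3 (vowel merger): woumi → wuumi
  rule 4: no change — wuumi
  rule 5 (glide loss): wuumi → uumi
  ⇒ Kaminar uumi
If borrowed from Pahanen 'woume' after the early changes, it would undergo only the recent ones:
  rule 4 (h-loss): no change (woume)
  rule 5 (glide loss): woume → oume
  ⇒ as a loan: oume
Kaminar 'uumi' matches the inherited outcome exactly, so it is an inherited cognate, not a loan.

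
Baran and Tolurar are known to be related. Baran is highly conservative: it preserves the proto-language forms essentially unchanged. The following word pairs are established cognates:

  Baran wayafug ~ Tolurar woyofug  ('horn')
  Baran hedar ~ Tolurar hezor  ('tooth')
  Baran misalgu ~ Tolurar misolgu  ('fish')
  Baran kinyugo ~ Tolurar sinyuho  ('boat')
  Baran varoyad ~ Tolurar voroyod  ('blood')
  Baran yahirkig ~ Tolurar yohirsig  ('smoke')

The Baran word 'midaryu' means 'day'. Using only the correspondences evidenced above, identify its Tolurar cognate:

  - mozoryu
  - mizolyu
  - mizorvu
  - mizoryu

mizoryu

hedar ~ hezor — Baran d corresponds to Tolurar z between vowels (before a back vowel).
hedar ~ hezor, varoyad ~ voroyod — Baran a corresponds to Tolurar o after a consonant, before r.
Applying these to Baran 'midaryu':
  midaryu → mizaryu   (d→z between vowels (before a back vowel))
  mizaryu → mizoryu   (a→o after a consonant, before r)
So the Tolurar cognate is 'mizoryu'.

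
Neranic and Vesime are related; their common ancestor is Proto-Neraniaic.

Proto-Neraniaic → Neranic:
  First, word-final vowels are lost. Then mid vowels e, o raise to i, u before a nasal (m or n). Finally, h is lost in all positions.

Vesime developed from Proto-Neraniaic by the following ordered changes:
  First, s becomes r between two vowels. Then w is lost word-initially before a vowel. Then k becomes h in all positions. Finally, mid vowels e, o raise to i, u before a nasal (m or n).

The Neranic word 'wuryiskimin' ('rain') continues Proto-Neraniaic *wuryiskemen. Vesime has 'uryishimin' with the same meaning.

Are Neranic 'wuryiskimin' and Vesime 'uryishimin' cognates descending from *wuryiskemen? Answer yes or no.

Derive the expected Vesime reflex of *wuryiskemen:
Vesime: *wuryiskemen > uryiskemen > uryishemen > uryishimin  (by glide loss, unconditioned shift, pre-nasal raising)
Vesime 'uryishimin' matches the regular reflex exactly, so the pair is cognate.

yes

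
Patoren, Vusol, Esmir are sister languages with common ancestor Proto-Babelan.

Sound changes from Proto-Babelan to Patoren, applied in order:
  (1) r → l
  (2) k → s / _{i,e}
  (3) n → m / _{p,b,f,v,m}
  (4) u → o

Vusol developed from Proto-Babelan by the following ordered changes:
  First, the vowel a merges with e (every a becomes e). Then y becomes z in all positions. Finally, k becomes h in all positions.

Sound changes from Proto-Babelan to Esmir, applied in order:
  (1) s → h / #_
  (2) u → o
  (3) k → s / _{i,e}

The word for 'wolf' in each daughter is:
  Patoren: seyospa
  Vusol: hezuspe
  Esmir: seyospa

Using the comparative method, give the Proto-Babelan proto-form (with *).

Position 3: Patoren has y, Vusol has z, Esmir has y. Patoren preserves y here (none of its changes turn any other segment into y), so the proto-segment is *y.
Position 1: Patoren has s, Vusol has h, Esmir has s. Taking the neighbouring segments as reconstructed: Patoren s could go back to *k or *s; Vusol h could go back to *k or *h; Esmir s can only go back to *k — the one source consistent with every daughter is *k.
Position 7: Patoren has a, Vusol has e, Esmir has a. Patoren preserves a here (none of its changes turn any other segment into a), so the proto-segment is *a.
Continuing position by position gives *keyuspa; check it forward:
Patoren: start from *keyuspa.
  rule 1: no change — keyuspa
  rule 2 (palatalisation): keyuspa → seyuspa
  rule 3: no change — seyuspa
  rule 4 (vowel merger): seyuspa → seyospa
  ⇒ Patoren seyospa
Vusol: *keyuspa
  keyuspa → keyuspe   [vowel merger]
  keyuspe → kezuspe   [unconditioned shift]
  kezuspe → hezuspe   [unconditioned shift]
  giving Vusol hezuspe.
Esmir: start from *keyuspa.
  rule 1: no change — keyuspa
  rule 2 (vowel merger): keyuspa → keyospa
  rule 3 (palatalisation): keyospa → seyospa
  ⇒ Esmir seyospa
Only *keyuspa yields all of Patoren seyospa, Vusol hezuspe, Esmir seyospa.

*keyuspa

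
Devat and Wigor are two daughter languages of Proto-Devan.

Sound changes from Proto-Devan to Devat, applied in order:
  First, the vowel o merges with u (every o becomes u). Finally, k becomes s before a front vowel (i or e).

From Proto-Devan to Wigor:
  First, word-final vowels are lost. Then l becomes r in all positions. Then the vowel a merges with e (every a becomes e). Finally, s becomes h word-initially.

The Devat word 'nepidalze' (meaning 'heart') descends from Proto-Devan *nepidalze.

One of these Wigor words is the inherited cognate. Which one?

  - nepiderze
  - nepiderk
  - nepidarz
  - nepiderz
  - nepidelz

nepiderz

Wigor: *nepidalze > nepidalz > nepidarz > nepiderz  (by apocope, unconditioned shift, vowel merger)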